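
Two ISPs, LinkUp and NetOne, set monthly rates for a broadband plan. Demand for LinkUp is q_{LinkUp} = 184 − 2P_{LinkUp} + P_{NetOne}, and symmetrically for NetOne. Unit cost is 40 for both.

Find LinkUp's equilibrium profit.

4608

LinkUp's profit: π = (P_{LinkUp} − 40)(184 − 2P_{LinkUp} + P_{NetOne}).
∂π/∂P_{LinkUp} = 264 − 4P_{LinkUp} + P_{NetOne} = 0 ⇒ P_{LinkUp} = 66 + 0.25P_{NetOne}.
Setting P_{LinkUp} = P_{NetOne} in the reaction function: P_{LinkUp} = 66 + 0.25P_{LinkUp}, so P_{LinkUp} = 66 / 0.75 = 88.
q_{LinkUp} = 184 − 2·88 + 88 = 96.
Profit = (88 − 40)·96 = 4608.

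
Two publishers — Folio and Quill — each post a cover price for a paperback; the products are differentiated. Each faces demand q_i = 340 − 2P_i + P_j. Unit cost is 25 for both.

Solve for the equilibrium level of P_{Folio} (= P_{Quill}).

130

Folio's profit: π = (P_{Folio} − 25)(340 − 2P_{Folio} + P_{Quill}).
∂π/∂P_{Folio} = 390 − 4P_{Folio} + P_{Quill} = 0 ⇒ P_{Folio} = 97.5 + 0.25P_{Quill}.
The game is symmetric, so in equilibrium P_{Quill} = P_{Folio}: the reaction function gives 0.75P_{Folio} = 97.5, hence P_{Folio} = 130.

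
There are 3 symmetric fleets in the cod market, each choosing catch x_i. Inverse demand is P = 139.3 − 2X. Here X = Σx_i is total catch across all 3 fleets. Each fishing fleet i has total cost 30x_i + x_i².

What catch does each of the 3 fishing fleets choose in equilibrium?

10.93

A representative fishing fleet's profit is π_i = x_i(139.3 − 2X) − 30x_i − x_i², with X = x_i + Σ_{j≠i} x_j.
First-order condition: 109.3 − 6x_i − 2Σ_{j≠i} x_j = 0.
In a symmetric equilibrium every fishing fleet chooses the same x, so Σ_{j≠i} x_j = 2x. The condition becomes 109.3 − 10x = 0, giving x = 109.3/10 = 10.93.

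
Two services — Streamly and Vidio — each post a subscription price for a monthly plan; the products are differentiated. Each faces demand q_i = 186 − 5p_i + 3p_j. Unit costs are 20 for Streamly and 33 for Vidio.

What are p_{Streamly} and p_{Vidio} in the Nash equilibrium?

Streamly's profit: π = (p_{Streamly} − 20)(186 − 5p_{Streamly} + 3p_{Vidio}).
∂π/∂p_{Streamly} = 286 − 10p_{Streamly} + 3p_{Vidio} = 0 ⇒ p_{Streamly} = 28.6 + 0.3p_{Vidio}.
Similarly p_{Vidio} = 35.1 + 0.3p_{Streamly}.
Substituting the second reaction function into the first: p_{Streamly} = 28.6 + 0.3(35.1 + 0.3p_{Streamly}), which gives 0.91p_{Streamly} = 39.13 ⇒ p_{Streamly} = 43.
Then p_{Vidio} = 35.1 + 0.3·43 = 48.

43, 48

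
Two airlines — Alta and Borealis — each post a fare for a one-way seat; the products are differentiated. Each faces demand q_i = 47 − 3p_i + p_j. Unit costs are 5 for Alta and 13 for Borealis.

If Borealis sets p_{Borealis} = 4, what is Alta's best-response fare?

11

Alta's profit: π = (p_{Alta} − 5)(47 − 3p_{Alta} + p_{Borealis}).
∂π/∂p_{Alta} = 62 − 6p_{Alta} + p_{Borealis} = 0 ⇒ p_{Alta} = 31/3 + (1/6)p_{Borealis}.
At p_{Borealis} = 4: p_{Alta} = 31/3 + (1/6)·4 = 11.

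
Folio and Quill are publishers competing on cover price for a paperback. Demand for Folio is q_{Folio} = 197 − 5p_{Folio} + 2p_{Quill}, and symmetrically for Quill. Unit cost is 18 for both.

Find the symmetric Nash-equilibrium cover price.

Folio's profit: π = (p_{Folio} − 18)(197 − 5p_{Folio} + 2p_{Quill}).
∂π/∂p_{Folio} = 287 − 10p_{Folio} + 2p_{Quill} = 0 ⇒ p_{Folio} = 28.7 + 0.2p_{Quill}.
Setting p_{Folio} = p_{Quill} in the reaction function: p_{Folio} = 28.7 + 0.2p_{Folio}, so p_{Folio} = 28.7 / 0.8 = 35.875.

35.875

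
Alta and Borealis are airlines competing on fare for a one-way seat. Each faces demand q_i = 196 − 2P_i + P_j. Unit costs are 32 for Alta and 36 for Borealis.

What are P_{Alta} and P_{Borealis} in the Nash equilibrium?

87.2, 88.8

Alta's profit: π = (P_{Alta} − 32)(196 − 2P_{Alta} + P_{Borealis}).
∂π/∂P_{Alta} = 260 − 4P_{Alta} + P_{Borealis} = 0 ⇒ P_{Alta} = 65 + 0.25P_{Borealis}.
Similarly P_{Borealis} = 67 + 0.25P_{Alta}.
Substituting the second reaction function into the first: P_{Alta} = 65 + 0.25(67 + 0.25P_{Alta}), which gives 0.9375P_{Alta} = 81.75 ⇒ P_{Alta} = 87.2.
Then P_{Borealis} = 67 + 0.25·87.2 = 88.8.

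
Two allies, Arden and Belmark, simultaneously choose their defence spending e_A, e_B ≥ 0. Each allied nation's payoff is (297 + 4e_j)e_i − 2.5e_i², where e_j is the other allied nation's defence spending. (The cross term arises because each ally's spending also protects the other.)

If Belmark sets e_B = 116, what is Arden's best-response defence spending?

Arden's payoff is (297 + 4e_B)e_A − 2.5e_A².
∂π/∂e_A = 297 + 4e_B − 5e_A = 0, so e_A = 59.4 + 0.8e_B.
At e_B = 116: e_A = 59.4 + 0.8·116 = 152.2.

152.2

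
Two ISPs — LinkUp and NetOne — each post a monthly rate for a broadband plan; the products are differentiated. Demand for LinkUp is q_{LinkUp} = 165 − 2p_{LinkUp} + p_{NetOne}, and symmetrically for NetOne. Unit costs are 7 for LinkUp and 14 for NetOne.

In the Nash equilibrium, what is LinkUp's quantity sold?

LinkUp's profit: π = (p_{LinkUp} − 7)(165 − 2p_{LinkUp} + p_{NetOne}).
∂π/∂p_{LinkUp} = 179 − 4p_{LinkUp} + p_{NetOne} = 0 ⇒ p_{LinkUp} = 44.75 + 0.25p_{NetOne}.
Similarly p_{NetOne} = 48.25 + 0.25p_{LinkUp}.
Plugging p_{NetOne} into LinkUp's best response: p_{LinkUp} = 44.75 + 0.25(48.25 + 0.25p_{LinkUp}) ⇒ 0.9375p_{LinkUp} = 56.8125, so p_{LinkUp} = 60.6.
Then p_{NetOne} = 48.25 + 0.25·60.6 = 63.4.
q_{LinkUp} = 165 − 2·60.6 + 63.4 = 107.2.

107.2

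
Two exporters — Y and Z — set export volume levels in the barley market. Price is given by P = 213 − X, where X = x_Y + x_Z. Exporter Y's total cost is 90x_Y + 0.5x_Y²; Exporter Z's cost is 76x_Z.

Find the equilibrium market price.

Exporter Y's profit: π = x_Y(213 − (x_Y + x_Z)) − 90x_Y − 0.5x_Y².
∂π/∂x_Y = 123 − 3x_Y − x_Z = 0, so x_Y = 41 − (1/3)x_Z.
For Z: ∂π/∂x_Z = 137 − 2x_Z − x_Y = 0 ⇒ x_Z = 68.5 − 0.5x_Y.
Solving the two reaction functions simultaneously: (1 − (−1/3)(−0.5))x_Y = 41 − (1/3)·68.5, so (5/6)x_Y = 109/6 and x_Y = 21.8.
Then x_Z = 68.5 − 0.5·21.8 = 57.6.
Equilibrium price: P = 213 − 79.4 = 133.6.

133.6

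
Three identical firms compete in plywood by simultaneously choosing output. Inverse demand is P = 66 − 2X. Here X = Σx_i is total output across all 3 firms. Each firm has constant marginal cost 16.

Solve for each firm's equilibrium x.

6.25

A representative firm's profit is π_i = x_i(66 − 2X) − 16x_i, with X = x_i + Σ_{j≠i} x_j.
First-order condition: 50 − 4x_i − 2Σ_{j≠i} x_j = 0.
Imposing symmetry (x_j = x for all j) turns Σ_{j≠i} x_j into 2x, so 50 = 8x and x = 6.25.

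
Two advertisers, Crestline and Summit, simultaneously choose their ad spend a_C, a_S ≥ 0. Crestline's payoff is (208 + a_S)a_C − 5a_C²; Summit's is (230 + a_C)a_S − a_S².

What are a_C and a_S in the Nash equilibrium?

Expanding Crestline's payoff: 208a_C + a_Sa_C − 5a_C².
∂π/∂a_C = 208 + a_S − 10a_C = 0, so a_C = 20.8 + 0.1a_S.
Likewise for Summit: a_S = 115 + 0.5a_C.
Substituting the second reaction function into the first: a_C = 20.8 + 0.1(115 + 0.5a_C), which gives 0.95a_C = 32.3 ⇒ a_C = 34.
Then a_S = 115 + 0.5·34 = 132.

34, 132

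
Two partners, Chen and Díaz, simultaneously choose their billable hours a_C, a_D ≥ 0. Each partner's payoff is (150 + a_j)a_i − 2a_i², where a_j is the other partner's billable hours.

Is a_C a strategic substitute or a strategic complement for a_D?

strategic complements

Chen's payoff is (150 + a_D)a_C − 2a_C².
∂π/∂a_C = 150 + a_D − 4a_C = 0, so a_C = 37.5 + 0.25a_D.
The best-response slope da_C/da_D = 0.25 > 0: the reaction function is upward-sloping, so the choices are strategic complements.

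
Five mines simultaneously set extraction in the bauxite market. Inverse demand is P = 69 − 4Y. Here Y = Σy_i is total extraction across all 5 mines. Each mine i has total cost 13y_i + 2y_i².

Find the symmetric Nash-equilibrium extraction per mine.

A representative mine's profit is π_i = y_i(69 − 4Y) − 13y_i − 2y_i², with Y = y_i + Σ_{j≠i} y_j.
First-order condition: 56 − 12y_i − 4Σ_{j≠i} y_j = 0.
Imposing symmetry (y_j = y for all j) turns Σ_{j≠i} y_j into 4y, so 56 = 28y and y = 2.

2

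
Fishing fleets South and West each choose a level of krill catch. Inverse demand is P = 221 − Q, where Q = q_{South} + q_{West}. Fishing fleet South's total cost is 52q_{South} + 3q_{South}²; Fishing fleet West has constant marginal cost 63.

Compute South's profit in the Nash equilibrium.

576

Fishing fleet South's profit: π = q_{South}(221 − (q_{South} + q_{West})) − 52q_{South} − 3q_{South}².
∂π/∂q_{South} = 169 − 8q_{South} − q_{West} = 0, so q_{South} = 21.125 − 0.125q_{West}.
For West: ∂π/∂q_{West} = 158 − 2q_{West} − q_{South} = 0 ⇒ q_{West} = 79 − 0.5q_{South}.
Substituting the second reaction function into the first: q_{South} = 21.125 − 0.125(79 − 0.5q_{South}), which gives 0.9375q_{South} = 11.25 ⇒ q_{South} = 12.
Then q_{West} = 79 − 0.5·12 = 73.
Price P = 221 − 85 = 136.
South's profit: (136 − 52)·12 − 3(12)² = 576.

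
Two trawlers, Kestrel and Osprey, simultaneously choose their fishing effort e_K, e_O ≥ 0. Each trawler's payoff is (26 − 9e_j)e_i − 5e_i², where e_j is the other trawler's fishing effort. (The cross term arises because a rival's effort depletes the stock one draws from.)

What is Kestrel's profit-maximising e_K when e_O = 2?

0.8

Kestrel's payoff is (26 − 9e_O)e_K − 5e_K².
∂π/∂e_K = 26 − 9e_O − 10e_K = 0, so e_K = 2.6 − 0.9e_O.
At e_O = 2: e_K = 2.6 − 0.9·2 = 0.8.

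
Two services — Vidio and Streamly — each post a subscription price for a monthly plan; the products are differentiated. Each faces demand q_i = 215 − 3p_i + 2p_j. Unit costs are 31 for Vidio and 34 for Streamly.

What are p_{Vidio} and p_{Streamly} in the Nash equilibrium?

Vidio's profit: π = (p_{Vidio} − 31)(215 − 3p_{Vidio} + 2p_{Streamly}).
∂π/∂p_{Vidio} = 308 − 6p_{Vidio} + 2p_{Streamly} = 0 ⇒ p_{Vidio} = 154/3 + (1/3)p_{Streamly}.
Similarly p_{Streamly} = 317/6 + (1/3)p_{Vidio}.
Substituting the second reaction function into the first: p_{Vidio} = 154/3 + (1/3)(317/6 + (1/3)p_{Vidio}), which gives (8/9)p_{Vidio} = 1241/18 ⇒ p_{Vidio} = 77.5625.
Then p_{Streamly} = 317/6 + (1/3)·77.5625 = 78.6875.

77.5625, 78.6875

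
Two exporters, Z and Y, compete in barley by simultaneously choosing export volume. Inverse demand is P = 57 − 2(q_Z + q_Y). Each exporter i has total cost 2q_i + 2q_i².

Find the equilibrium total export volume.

Exporter Z's profit: π = q_Z(57 − 2(q_Z + q_Y)) − 2q_Z − 2q_Z².
∂π/∂q_Z = 55 − 8q_Z − 2q_Y = 0, so q_Z = 6.875 − 0.25q_Y.
By symmetry q_Y = q_Z; substituting into the reaction function, 1.25q_Z = 6.875 and q_Z = 5.5.
Total export volume: 5.5 + 5.5 = 11.

11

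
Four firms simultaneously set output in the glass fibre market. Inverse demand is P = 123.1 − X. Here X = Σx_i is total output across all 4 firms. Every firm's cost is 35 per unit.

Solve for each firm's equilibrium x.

17.62

A representative firm's profit is π_i = x_i(123.1 − X) − 35x_i, with X = x_i + Σ_{j≠i} x_j.
First-order condition: 88.1 − 2x_i − Σ_{j≠i} x_j = 0.
With identical firms, set every x_j = x: then 88.1 − 2x − 3x = 0, i.e. x = 88.1/5 = 17.62.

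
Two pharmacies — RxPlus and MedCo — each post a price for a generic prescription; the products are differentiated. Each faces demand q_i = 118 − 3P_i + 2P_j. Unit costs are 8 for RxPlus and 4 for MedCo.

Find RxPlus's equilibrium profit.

2146.6875

RxPlus's profit: π = (P_{RxPlus} − 8)(118 − 3P_{RxPlus} + 2P_{MedCo}).
∂π/∂P_{RxPlus} = 142 − 6P_{RxPlus} + 2P_{MedCo} = 0 ⇒ P_{RxPlus} = 71/3 + (1/3)P_{MedCo}.
Similarly P_{MedCo} = 65/3 + (1/3)P_{RxPlus}.
Substituting the second reaction function into the first: P_{RxPlus} = 71/3 + (1/3)(65/3 + (1/3)P_{RxPlus}), which gives (8/9)P_{RxPlus} = 278/9 ⇒ P_{RxPlus} = 34.75.
Then P_{MedCo} = 65/3 + (1/3)·34.75 = 33.25.
q_{RxPlus} = 118 − 3·34.75 + 2·33.25 = 80.25.
Profit = (34.75 − 8)·80.25 = 2146.6875.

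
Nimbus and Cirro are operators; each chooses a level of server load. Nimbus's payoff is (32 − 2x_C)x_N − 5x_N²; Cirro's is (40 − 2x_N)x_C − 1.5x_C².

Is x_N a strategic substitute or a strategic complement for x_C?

Expanding Nimbus's payoff: 32x_N − 2x_Cx_N − 5x_N².
∂π/∂x_N = 32 − 2x_C − 10x_N = 0, so x_N = 3.2 − 0.2x_C.
The best-response slope dx_N/dx_C = −0.2 < 0: the reaction function is downward-sloping, so the choices are strategic substitutes.

strategic substitutes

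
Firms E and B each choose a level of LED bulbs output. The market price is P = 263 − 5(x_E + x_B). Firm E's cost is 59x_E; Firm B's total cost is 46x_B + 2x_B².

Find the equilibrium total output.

Firm E's profit: π = x_E(263 − 5(x_E + x_B)) − 59x_E.
∂π/∂x_E = 204 − 10x_E − 5x_B = 0, so x_E = 20.4 − 0.5x_B.
For B: ∂π/∂x_B = 217 − 14x_B − 5x_E = 0 ⇒ x_B = 15.5 − (5/14)x_E.
Substituting the second reaction function into the first: x_E = 20.4 − 0.5(15.5 − (5/14)x_E), which gives (23/28)x_E = 12.65 ⇒ x_E = 15.4.
Then x_B = 15.5 − (5/14)·15.4 = 10.
Total output: 15.4 + 10 = 25.4.

25.4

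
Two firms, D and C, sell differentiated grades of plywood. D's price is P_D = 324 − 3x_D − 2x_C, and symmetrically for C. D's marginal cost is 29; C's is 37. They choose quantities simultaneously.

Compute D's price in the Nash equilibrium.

Firm D's profit: π = x_D(324 − 3x_D − 2x_C) − 29x_D.
∂π/∂x_D = 295 − 6x_D − 2x_C = 0 ⇒ x_D = 295/6 − (1/3)x_C.
Similarly x_C = 287/6 − (1/3)x_D.
Substituting the second reaction function into the first: x_D = 295/6 − (1/3)(287/6 − (1/3)x_D), which gives (8/9)x_D = 299/9 ⇒ x_D = 37.375.
Then x_C = 287/6 − (1/3)·37.375 = 35.375.
P_D = 324 − 3·37.375 − 2·35.375 = 141.125.

141.125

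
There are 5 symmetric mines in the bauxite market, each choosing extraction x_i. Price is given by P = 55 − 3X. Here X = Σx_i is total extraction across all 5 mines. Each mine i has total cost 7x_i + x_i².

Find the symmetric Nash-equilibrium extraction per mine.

A representative mine's profit is π_i = x_i(55 − 3X) − 7x_i − x_i², with X = x_i + Σ_{j≠i} x_j.
First-order condition: 48 − 8x_i − 3Σ_{j≠i} x_j = 0.
With identical mines, set every x_j = x: then 48 − 8x − 12x = 0, i.e. x = 48/20 = 2.4.

2.4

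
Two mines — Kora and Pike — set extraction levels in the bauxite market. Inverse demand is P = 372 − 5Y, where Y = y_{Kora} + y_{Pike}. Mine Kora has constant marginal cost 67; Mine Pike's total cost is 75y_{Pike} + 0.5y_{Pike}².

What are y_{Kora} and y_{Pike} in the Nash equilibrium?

Mine Kora's profit: π = y_{Kora}(372 − 5(y_{Kora} + y_{Pike})) − 67y_{Kora}.
∂π/∂y_{Kora} = 305 − 10y_{Kora} − 5y_{Pike} = 0, so y_{Kora} = 30.5 − 0.5y_{Pike}.
For Pike: ∂π/∂y_{Pike} = 297 − 11y_{Pike} − 5y_{Kora} = 0 ⇒ y_{Pike} = 27 − (5/11)y_{Kora}.
Plugging y_{Pike} into Kora's best response: y_{Kora} = 30.5 − 0.5(27 − (5/11)y_{Kora}) ⇒ (17/22)y_{Kora} = 17, so y_{Kora} = 22.
Then y_{Pike} = 27 − (5/11)·22 = 17.

22, 17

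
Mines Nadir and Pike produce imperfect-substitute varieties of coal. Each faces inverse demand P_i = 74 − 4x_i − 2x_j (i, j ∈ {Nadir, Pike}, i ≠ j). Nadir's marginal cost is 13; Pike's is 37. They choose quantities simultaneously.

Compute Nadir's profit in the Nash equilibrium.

190.44

Mine Nadir's profit: π = x_{Nadir}(74 − 4x_{Nadir} − 2x_{Pike}) − 13x_{Nadir}.
∂π/∂x_{Nadir} = 61 − 8x_{Nadir} − 2x_{Pike} = 0 ⇒ x_{Nadir} = 7.625 − 0.25x_{Pike}.
Similarly x_{Pike} = 4.625 − 0.25x_{Nadir}.
Solving the two reaction functions simultaneously: (1 − (−0.25)(−0.25))x_{Nadir} = 7.625 − 0.25·4.625, so 0.9375x_{Nadir} = 207/32 and x_{Nadir} = 6.9.
Then x_{Pike} = 4.625 − 0.25·6.9 = 2.9.
P_{Nadir} = 74 − 4·6.9 − 2·2.9 = 40.6.
Profit = (40.6 − 13)·6.9 = 190.44.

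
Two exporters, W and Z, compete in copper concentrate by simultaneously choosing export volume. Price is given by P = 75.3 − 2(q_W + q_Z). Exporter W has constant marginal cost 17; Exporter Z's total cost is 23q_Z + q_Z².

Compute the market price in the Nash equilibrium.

41.52

Exporter W's profit: π = q_W(75.3 − 2(q_W + q_Z)) − 17q_W.
∂π/∂q_W = 58.3 − 4q_W − 2q_Z = 0, so q_W = 14.575 − 0.5q_Z.
For Z: ∂π/∂q_Z = 52.3 − 6q_Z − 2q_W = 0 ⇒ q_Z = 523/60 − (1/3)q_W.
Solving the two reaction functions simultaneously: (1 − (−0.5)(−1/3))q_W = 14.575 − 0.5·(523/60), so (5/6)q_W = 613/60 and q_W = 12.26.
Then q_Z = 523/60 − (1/3)·12.26 = 4.63.
Equilibrium price: P = 75.3 − 2·16.89 = 41.52.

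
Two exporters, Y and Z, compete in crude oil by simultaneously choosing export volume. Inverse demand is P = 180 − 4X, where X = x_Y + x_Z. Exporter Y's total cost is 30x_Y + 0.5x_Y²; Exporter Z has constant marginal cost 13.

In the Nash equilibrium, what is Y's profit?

406.125

Exporter Y's profit: π = x_Y(180 − 4(x_Y + x_Z)) − 30x_Y − 0.5x_Y².
∂π/∂x_Y = 150 − 9x_Y − 4x_Z = 0, so x_Y = 50/3 − (4/9)x_Z.
For Z: ∂π/∂x_Z = 167 − 8x_Z − 4x_Y = 0 ⇒ x_Z = 20.875 − 0.5x_Y.
Plugging x_Z into Y's best response: x_Y = 50/3 − (4/9)(20.875 − 0.5x_Y) ⇒ (7/9)x_Y = 133/18, so x_Y = 9.5.
Then x_Z = 20.875 − 0.5·9.5 = 16.125.
Price P = 180 − 4·25.625 = 77.5.
Y's profit: (77.5 − 30)·9.5 − 0.5(9.5)² = 406.125.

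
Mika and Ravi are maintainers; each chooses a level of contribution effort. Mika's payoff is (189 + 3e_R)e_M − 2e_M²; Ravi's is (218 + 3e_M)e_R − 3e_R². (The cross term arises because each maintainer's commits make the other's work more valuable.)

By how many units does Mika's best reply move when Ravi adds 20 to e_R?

15

Expanding Mika's payoff: 189e_M + 3e_Re_M − 2e_M².
∂π/∂e_M = 189 + 3e_R − 4e_M = 0, so e_M = 47.25 + 0.75e_R.
The reaction-function slope is 0.75, so a 20-unit rise in e_R moves e_M by 0.75 × 20 = 15. Mika's best response rises — the actions are strategic complements.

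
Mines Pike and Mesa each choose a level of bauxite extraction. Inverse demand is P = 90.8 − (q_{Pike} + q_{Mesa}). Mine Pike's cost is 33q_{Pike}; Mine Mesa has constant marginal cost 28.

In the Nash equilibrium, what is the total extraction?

40.2

Mine Pike's profit: π = q_{Pike}(90.8 − (q_{Pike} + q_{Mesa})) − 33q_{Pike}.
∂π/∂q_{Pike} = 57.8 − 2q_{Pike} − q_{Mesa} = 0, so q_{Pike} = 28.9 − 0.5q_{Mesa}.
By the same steps for Mesa: q_{Mesa} = 31.4 − 0.5q_{Pike}.
Solving the two reaction functions simultaneously: (1 − (−0.5)(−0.5))q_{Pike} = 28.9 − 0.5·31.4, so 0.75q_{Pike} = 13.2 and q_{Pike} = 17.6.
Then q_{Mesa} = 31.4 − 0.5·17.6 = 22.6.
Total extraction: 17.6 + 22.6 = 40.2.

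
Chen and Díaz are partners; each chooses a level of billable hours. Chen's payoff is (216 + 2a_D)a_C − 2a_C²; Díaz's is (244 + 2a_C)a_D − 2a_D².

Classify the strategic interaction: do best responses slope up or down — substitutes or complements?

Expanding Chen's payoff: 216a_C + 2a_Da_C − 2a_C².
∂π/∂a_C = 216 + 2a_D − 4a_C = 0, so a_C = 54 + 0.5a_D.
The best-response slope da_C/da_D = 0.5 > 0: the reaction function is upward-sloping, so the choices are strategic complements.

strategic complements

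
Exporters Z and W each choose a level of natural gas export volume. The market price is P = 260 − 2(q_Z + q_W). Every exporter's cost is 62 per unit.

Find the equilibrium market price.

128

Exporter Z's profit: π = q_Z(260 − 2(q_Z + q_W)) − 62q_Z.
∂π/∂q_Z = 198 − 4q_Z − 2q_W = 0, so q_Z = 49.5 − 0.5q_W.
The game is symmetric, so in equilibrium q_W = q_Z: the reaction function gives 1.5q_Z = 49.5, hence q_Z = 33.
Equilibrium price: P = 260 − 2·66 = 128.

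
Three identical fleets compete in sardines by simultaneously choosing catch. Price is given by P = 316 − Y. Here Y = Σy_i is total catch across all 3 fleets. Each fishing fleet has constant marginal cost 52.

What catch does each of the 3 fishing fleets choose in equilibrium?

A representative fishing fleet's profit is π_i = y_i(316 − Y) − 52y_i, with Y = y_i + Σ_{j≠i} y_j.
First-order condition: 264 − 2y_i − Σ_{j≠i} y_j = 0.
Imposing symmetry (y_j = y for all j) turns Σ_{j≠i} y_j into 2y, so 264 = 4y and y = 66.

66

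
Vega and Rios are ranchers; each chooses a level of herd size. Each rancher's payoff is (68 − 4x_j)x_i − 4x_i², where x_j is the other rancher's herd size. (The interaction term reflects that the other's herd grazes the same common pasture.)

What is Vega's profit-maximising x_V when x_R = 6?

5.5

Vega's payoff is (68 − 4x_R)x_V − 4x_V².
∂π/∂x_V = 68 − 4x_R − 8x_V = 0, so x_V = 8.5 − 0.5x_R.
At x_R = 6: x_V = 8.5 − 0.5·6 = 5.5.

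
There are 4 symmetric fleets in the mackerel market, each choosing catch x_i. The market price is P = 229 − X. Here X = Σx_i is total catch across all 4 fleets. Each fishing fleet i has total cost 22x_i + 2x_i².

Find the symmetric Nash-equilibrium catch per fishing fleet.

23

A representative fishing fleet's profit is π_i = x_i(229 − X) − 22x_i − 2x_i², with X = x_i + Σ_{j≠i} x_j.
First-order condition: 207 − 6x_i − Σ_{j≠i} x_j = 0.
With identical fishing fleets, set every x_j = x: then 207 − 6x − 3x = 0, i.e. x = 207/9 = 23.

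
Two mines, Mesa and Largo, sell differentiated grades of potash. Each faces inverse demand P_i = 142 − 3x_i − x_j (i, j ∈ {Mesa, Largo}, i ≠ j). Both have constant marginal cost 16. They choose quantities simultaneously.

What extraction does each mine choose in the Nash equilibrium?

Mine Mesa's profit: π = x_{Mesa}(142 − 3x_{Mesa} − x_{Largo}) − 16x_{Mesa}.
∂π/∂x_{Mesa} = 126 − 6x_{Mesa} − x_{Largo} = 0 ⇒ x_{Mesa} = 21 − (1/6)x_{Largo}.
By symmetry x_{Largo} = x_{Mesa}; substituting into the reaction function, (7/6)x_{Mesa} = 21 and x_{Mesa} = 18.

18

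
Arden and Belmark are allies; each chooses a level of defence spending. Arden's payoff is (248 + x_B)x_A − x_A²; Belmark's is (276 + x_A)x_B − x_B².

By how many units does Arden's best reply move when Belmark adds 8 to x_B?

Expanding Arden's payoff: 248x_A + x_Bx_A − x_A².
∂π/∂x_A = 248 + x_B − 2x_A = 0, so x_A = 124 + 0.5x_B.
The reaction-function slope is 0.5, so an 8-unit rise in x_B moves x_A by 0.5 × 8 = 4. Arden's best response rises — the actions are strategic complements.

4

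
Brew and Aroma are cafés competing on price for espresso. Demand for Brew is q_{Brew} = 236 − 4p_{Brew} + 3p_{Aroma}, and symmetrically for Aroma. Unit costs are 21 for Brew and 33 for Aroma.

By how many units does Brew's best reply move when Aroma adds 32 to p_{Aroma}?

12

Brew's profit: π = (p_{Brew} − 21)(236 − 4p_{Brew} + 3p_{Aroma}).
∂π/∂p_{Brew} = 320 − 8p_{Brew} + 3p_{Aroma} = 0 ⇒ p_{Brew} = 40 + 0.375p_{Aroma}.
The reaction-function slope is 0.375, so a 32-unit rise in p_{Aroma} moves p_{Brew} by 0.375 × 32 = 12. Brew's best response rises — the actions are strategic complements.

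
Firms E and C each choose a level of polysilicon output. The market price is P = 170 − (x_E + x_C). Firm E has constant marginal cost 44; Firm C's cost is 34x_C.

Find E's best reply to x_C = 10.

58

Firm E's profit: π = x_E(170 − (x_E + x_C)) − 44x_E.
∂π/∂x_E = 126 − 2x_E − x_C = 0, so x_E = 63 − 0.5x_C.
At x_C = 10: x_E = 63 − 0.5·10 = 58.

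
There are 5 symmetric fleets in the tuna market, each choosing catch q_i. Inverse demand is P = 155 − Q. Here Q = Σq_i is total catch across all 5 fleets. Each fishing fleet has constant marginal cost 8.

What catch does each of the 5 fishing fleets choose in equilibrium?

24.5

A representative fishing fleet's profit is π_i = q_i(155 − Q) − 8q_i, with Q = q_i + Σ_{j≠i} q_j.
First-order condition: 147 − 2q_i − Σ_{j≠i} q_j = 0.
Imposing symmetry (q_j = q for all j) turns Σ_{j≠i} q_j into 4q, so 147 = 6q and q = 24.5.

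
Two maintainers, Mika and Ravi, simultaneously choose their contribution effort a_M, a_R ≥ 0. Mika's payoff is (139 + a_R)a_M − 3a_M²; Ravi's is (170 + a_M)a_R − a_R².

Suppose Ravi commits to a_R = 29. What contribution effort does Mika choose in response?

28

Expanding Mika's payoff: 139a_M + a_Ra_M − 3a_M².
∂π/∂a_M = 139 + a_R − 6a_M = 0, so a_M = 139/6 + (1/6)a_R.
At a_R = 29: a_M = 139/6 + (1/6)·29 = 28.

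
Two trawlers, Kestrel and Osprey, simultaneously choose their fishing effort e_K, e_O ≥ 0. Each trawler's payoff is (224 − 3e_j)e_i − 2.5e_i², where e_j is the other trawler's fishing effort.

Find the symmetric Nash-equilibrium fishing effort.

28

Kestrel's payoff is (224 − 3e_O)e_K − 2.5e_K².
∂π/∂e_K = 224 − 3e_O − 5e_K = 0, so e_K = 44.8 − 0.6e_O.
By symmetry e_O = e_K; substituting into the reaction function, 1.6e_K = 44.8 and e_K = 28.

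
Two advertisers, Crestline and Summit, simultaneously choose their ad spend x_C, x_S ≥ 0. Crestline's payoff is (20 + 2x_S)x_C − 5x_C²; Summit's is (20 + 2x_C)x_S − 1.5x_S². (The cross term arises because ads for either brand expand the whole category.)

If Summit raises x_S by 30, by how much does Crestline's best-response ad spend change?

6

Expanding Crestline's payoff: 20x_C + 2x_Sx_C − 5x_C².
∂π/∂x_C = 20 + 2x_S − 10x_C = 0, so x_C = 2 + 0.2x_S.
The reaction-function slope is 0.2, so a 30-unit rise in x_S moves x_C by 0.2 × 30 = 6. Crestline's best response rises — the actions are strategic complements.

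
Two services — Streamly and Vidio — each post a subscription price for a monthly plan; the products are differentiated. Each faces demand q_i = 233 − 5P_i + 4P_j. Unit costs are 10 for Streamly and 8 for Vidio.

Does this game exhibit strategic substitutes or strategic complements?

strategic complements

Streamly's profit: π = (P_{Streamly} − 10)(233 − 5P_{Streamly} + 4P_{Vidio}).
∂π/∂P_{Streamly} = 283 − 10P_{Streamly} + 4P_{Vidio} = 0 ⇒ P_{Streamly} = 28.3 + 0.4P_{Vidio}.
The best-response slope dP_{Streamly}/dP_{Vidio} = 0.4 > 0: the reaction function is upward-sloping, so the choices are strategic complements.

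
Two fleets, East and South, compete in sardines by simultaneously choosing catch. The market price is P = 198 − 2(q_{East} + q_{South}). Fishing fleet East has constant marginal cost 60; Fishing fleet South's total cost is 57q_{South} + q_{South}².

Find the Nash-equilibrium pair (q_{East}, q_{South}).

27.3, 14.4

Fishing fleet East's profit: π = q_{East}(198 − 2(q_{East} + q_{South})) − 60q_{East}.
∂π/∂q_{East} = 138 − 4q_{East} − 2q_{South} = 0, so q_{East} = 34.5 − 0.5q_{South}.
For South: ∂π/∂q_{South} = 141 − 6q_{South} − 2q_{East} = 0 ⇒ q_{South} = 23.5 − (1/3)q_{East}.
Plugging q_{South} into East's best response: q_{East} = 34.5 − 0.5(23.5 − (1/3)q_{East}) ⇒ (5/6)q_{East} = 22.75, so q_{East} = 27.3.
Then q_{South} = 23.5 − (1/3)·27.3 = 14.4.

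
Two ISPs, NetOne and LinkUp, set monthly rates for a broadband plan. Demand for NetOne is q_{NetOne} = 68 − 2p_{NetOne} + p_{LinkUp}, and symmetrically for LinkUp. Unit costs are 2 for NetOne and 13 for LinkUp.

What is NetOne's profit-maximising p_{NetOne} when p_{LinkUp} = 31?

NetOne's profit: π = (p_{NetOne} − 2)(68 − 2p_{NetOne} + p_{LinkUp}).
∂π/∂p_{NetOne} = 72 − 4p_{NetOne} + p_{LinkUp} = 0 ⇒ p_{NetOne} = 18 + 0.25p_{LinkUp}.
At p_{LinkUp} = 31: p_{NetOne} = 18 + 0.25·31 = 25.75.

25.75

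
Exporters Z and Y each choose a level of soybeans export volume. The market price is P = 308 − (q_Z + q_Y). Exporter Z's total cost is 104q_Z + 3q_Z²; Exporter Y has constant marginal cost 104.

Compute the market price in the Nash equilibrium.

Exporter Z's profit: π = q_Z(308 − (q_Z + q_Y)) − 104q_Z − 3q_Z².
∂π/∂q_Z = 204 − 8q_Z − q_Y = 0, so q_Z = 25.5 − 0.125q_Y.
For Y: ∂π/∂q_Y = 204 − 2q_Y − q_Z = 0 ⇒ q_Y = 102 − 0.5q_Z.
Substituting the second reaction function into the first: q_Z = 25.5 − 0.125(102 − 0.5q_Z), which gives 0.9375q_Z = 12.75 ⇒ q_Z = 13.6.
Then q_Y = 102 − 0.5·13.6 = 95.2.
Equilibrium price: P = 308 − 108.8 = 199.2.

199.2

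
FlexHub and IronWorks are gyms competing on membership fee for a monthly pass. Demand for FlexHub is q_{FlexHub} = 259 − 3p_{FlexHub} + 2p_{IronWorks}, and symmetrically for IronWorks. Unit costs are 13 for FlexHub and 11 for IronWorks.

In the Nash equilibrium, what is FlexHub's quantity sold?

183.375

FlexHub's profit: π = (p_{FlexHub} − 13)(259 − 3p_{FlexHub} + 2p_{IronWorks}).
∂π/∂p_{FlexHub} = 298 − 6p_{FlexHub} + 2p_{IronWorks} = 0 ⇒ p_{FlexHub} = 149/3 + (1/3)p_{IronWorks}.
Similarly p_{IronWorks} = 146/3 + (1/3)p_{FlexHub}.
Plugging p_{IronWorks} into FlexHub's best response: p_{FlexHub} = 149/3 + (1/3)(146/3 + (1/3)p_{FlexHub}) ⇒ (8/9)p_{FlexHub} = 593/9, so p_{FlexHub} = 74.125.
Then p_{IronWorks} = 146/3 + (1/3)·74.125 = 73.375.
q_{FlexHub} = 259 − 3·74.125 + 2·73.375 = 183.375.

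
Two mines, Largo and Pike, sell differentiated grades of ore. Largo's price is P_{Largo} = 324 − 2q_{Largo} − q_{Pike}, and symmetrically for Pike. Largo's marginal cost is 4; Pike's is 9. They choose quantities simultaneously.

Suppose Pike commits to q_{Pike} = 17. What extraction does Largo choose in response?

Mine Largo's profit: π = q_{Largo}(324 − 2q_{Largo} − q_{Pike}) − 4q_{Largo}.
∂π/∂q_{Largo} = 320 − 4q_{Largo} − q_{Pike} = 0 ⇒ q_{Largo} = 80 − 0.25q_{Pike}.
At q_{Pike} = 17: q_{Largo} = 80 − 0.25·17 = 75.75.

75.75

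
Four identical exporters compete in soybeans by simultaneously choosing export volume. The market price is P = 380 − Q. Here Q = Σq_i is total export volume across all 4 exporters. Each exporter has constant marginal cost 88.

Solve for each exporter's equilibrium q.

58.4

A representative exporter's profit is π_i = q_i(380 − Q) − 88q_i, with Q = q_i + Σ_{j≠i} q_j.
First-order condition: 292 − 2q_i − Σ_{j≠i} q_j = 0.
Imposing symmetry (q_j = q for all j) turns Σ_{j≠i} q_j into 3q, so 292 = 5q and q = 58.4.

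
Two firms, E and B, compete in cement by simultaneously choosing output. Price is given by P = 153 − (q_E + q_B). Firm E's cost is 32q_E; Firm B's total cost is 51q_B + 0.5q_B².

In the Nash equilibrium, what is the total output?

68.8

Firm E's profit: π = q_E(153 − (q_E + q_B)) − 32q_E.
∂π/∂q_E = 121 − 2q_E − q_B = 0, so q_E = 60.5 − 0.5q_B.
For B: ∂π/∂q_B = 102 − 3q_B − q_E = 0 ⇒ q_B = 34 − (1/3)q_E.
Solving the two reaction functions simultaneously: (1 − (−0.5)(−1/3))q_E = 60.5 − 0.5·34, so (5/6)q_E = 43.5 and q_E = 52.2.
Then q_B = 34 − (1/3)·52.2 = 16.6.
Total output: 52.2 + 16.6 = 68.8.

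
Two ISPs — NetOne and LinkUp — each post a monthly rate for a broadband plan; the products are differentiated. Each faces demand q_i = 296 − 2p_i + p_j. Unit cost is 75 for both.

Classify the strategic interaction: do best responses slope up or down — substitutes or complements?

strategic complements

NetOne's profit: π = (p_{NetOne} − 75)(296 − 2p_{NetOne} + p_{LinkUp}).
∂π/∂p_{NetOne} = 446 − 4p_{NetOne} + p_{LinkUp} = 0 ⇒ p_{NetOne} = 111.5 + 0.25p_{LinkUp}.
The best-response slope dp_{NetOne}/dp_{LinkUp} = 0.25 > 0: the reaction function is upward-sloping, so the choices are strategic complements.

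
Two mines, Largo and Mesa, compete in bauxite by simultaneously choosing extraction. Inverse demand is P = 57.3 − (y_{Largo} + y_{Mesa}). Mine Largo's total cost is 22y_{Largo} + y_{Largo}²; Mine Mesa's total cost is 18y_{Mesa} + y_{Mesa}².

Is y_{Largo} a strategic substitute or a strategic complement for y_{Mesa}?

strategic substitutes

Mine Largo's profit: π = y_{Largo}(57.3 − (y_{Largo} + y_{Mesa})) − 22y_{Largo} − y_{Largo}².
∂π/∂y_{Largo} = 35.3 − 4y_{Largo} − y_{Mesa} = 0, so y_{Largo} = 8.825 − 0.25y_{Mesa}.
The best-response slope dy_{Largo}/dy_{Mesa} = −0.25 < 0: the reaction function is downward-sloping, so the choices are strategic substitutes.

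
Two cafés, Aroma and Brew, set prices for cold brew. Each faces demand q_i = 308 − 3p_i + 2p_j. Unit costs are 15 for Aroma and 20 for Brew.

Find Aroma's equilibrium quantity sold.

222.5625

Aroma's profit: π = (p_{Aroma} − 15)(308 − 3p_{Aroma} + 2p_{Brew}).
∂π/∂p_{Aroma} = 353 − 6p_{Aroma} + 2p_{Brew} = 0 ⇒ p_{Aroma} = 353/6 + (1/3)p_{Brew}.
Similarly p_{Brew} = 184/3 + (1/3)p_{Aroma}.
Solving the two reaction functions simultaneously: (1 − (1/3)(1/3))p_{Aroma} = 353/6 + (1/3)·(184/3), so (8/9)p_{Aroma} = 1427/18 and p_{Aroma} = 89.1875.
Then p_{Brew} = 184/3 + (1/3)·89.1875 = 91.0625.
q_{Aroma} = 308 − 3·89.1875 + 2·91.0625 = 222.5625.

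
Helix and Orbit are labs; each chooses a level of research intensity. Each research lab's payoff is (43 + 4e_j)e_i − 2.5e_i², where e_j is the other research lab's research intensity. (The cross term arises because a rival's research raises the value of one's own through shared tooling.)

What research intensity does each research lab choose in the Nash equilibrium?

43

Helix's payoff is (43 + 4e_O)e_H − 2.5e_H².
∂π/∂e_H = 43 + 4e_O − 5e_H = 0, so e_H = 8.6 + 0.8e_O.
The game is symmetric, so in equilibrium e_O = e_H: the reaction function gives 0.2e_H = 8.6, hence e_H = 43.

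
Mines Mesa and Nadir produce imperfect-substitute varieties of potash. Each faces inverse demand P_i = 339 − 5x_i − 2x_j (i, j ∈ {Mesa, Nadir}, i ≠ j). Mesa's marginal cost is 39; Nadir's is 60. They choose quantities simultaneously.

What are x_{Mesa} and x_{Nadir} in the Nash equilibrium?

Mine Mesa's profit: π = x_{Mesa}(339 − 5x_{Mesa} − 2x_{Nadir}) − 39x_{Mesa}.
∂π/∂x_{Mesa} = 300 − 10x_{Mesa} − 2x_{Nadir} = 0 ⇒ x_{Mesa} = 30 − 0.2x_{Nadir}.
Similarly x_{Nadir} = 27.9 − 0.2x_{Mesa}.
Solving the two reaction functions simultaneously: (1 − (−0.2)(−0.2))x_{Mesa} = 30 − 0.2·27.9, so 0.96x_{Mesa} = 24.42 and x_{Mesa} = 25.4375.
Then x_{Nadir} = 27.9 − 0.2·25.4375 = 22.8125.

25.4375, 22.8125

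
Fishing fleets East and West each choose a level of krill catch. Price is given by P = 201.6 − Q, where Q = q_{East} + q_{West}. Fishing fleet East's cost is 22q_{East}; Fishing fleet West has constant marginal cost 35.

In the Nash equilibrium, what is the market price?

86.2

Fishing fleet East's profit: π = q_{East}(201.6 − (q_{East} + q_{West})) − 22q_{East}.
∂π/∂q_{East} = 179.6 − 2q_{East} − q_{West} = 0, so q_{East} = 89.8 − 0.5q_{West}.
By the same steps for West: q_{West} = 83.3 − 0.5q_{East}.
Substituting the second reaction function into the first: q_{East} = 89.8 − 0.5(83.3 − 0.5q_{East}), which gives 0.75q_{East} = 48.15 ⇒ q_{East} = 64.2.
Then q_{West} = 83.3 − 0.5·64.2 = 51.2.
Equilibrium price: P = 201.6 − 115.4 = 86.2.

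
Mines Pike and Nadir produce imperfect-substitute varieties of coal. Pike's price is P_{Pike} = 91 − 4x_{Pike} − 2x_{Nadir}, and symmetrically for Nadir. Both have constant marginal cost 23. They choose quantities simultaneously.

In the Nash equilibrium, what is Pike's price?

Mine Pike's profit: π = x_{Pike}(91 − 4x_{Pike} − 2x_{Nadir}) − 23x_{Pike}.
∂π/∂x_{Pike} = 68 − 8x_{Pike} − 2x_{Nadir} = 0 ⇒ x_{Pike} = 8.5 − 0.25x_{Nadir}.
By symmetry x_{Nadir} = x_{Pike}; substituting into the reaction function, 1.25x_{Pike} = 8.5 and x_{Pike} = 6.8.
P_{Pike} = 91 − 4·6.8 − 2·6.8 = 50.2.

50.2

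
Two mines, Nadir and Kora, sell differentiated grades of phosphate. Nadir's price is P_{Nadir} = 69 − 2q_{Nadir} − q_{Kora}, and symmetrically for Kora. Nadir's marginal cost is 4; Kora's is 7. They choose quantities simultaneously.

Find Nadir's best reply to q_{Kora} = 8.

14.25

Mine Nadir's profit: π = q_{Nadir}(69 − 2q_{Nadir} − q_{Kora}) − 4q_{Nadir}.
∂π/∂q_{Nadir} = 65 − 4q_{Nadir} − q_{Kora} = 0 ⇒ q_{Nadir} = 16.25 − 0.25q_{Kora}.
At q_{Kora} = 8: q_{Nadir} = 16.25 − 0.25·8 = 14.25.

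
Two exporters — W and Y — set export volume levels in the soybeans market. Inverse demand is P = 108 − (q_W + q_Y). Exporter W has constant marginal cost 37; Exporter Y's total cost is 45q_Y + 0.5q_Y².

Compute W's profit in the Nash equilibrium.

Exporter W's profit: π = q_W(108 − (q_W + q_Y)) − 37q_W.
∂π/∂q_W = 71 − 2q_W − q_Y = 0, so q_W = 35.5 − 0.5q_Y.
For Y: ∂π/∂q_Y = 63 − 3q_Y − q_W = 0 ⇒ q_Y = 21 − (1/3)q_W.
Substituting the second reaction function into the first: q_W = 35.5 − 0.5(21 − (1/3)q_W), which gives (5/6)q_W = 25 ⇒ q_W = 30.
Then q_Y = 21 − (1/3)·30 = 11.
Price P = 108 − 41 = 67.
W's profit: (67 − 37)·30 = 900.

900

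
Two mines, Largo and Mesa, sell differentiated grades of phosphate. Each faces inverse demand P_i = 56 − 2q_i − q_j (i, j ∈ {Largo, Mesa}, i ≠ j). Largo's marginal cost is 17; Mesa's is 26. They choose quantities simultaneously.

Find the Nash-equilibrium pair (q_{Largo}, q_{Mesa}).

8.4, 5.4

Mine Largo's profit: π = q_{Largo}(56 − 2q_{Largo} − q_{Mesa}) − 17q_{Largo}.
∂π/∂q_{Largo} = 39 − 4q_{Largo} − q_{Mesa} = 0 ⇒ q_{Largo} = 9.75 − 0.25q_{Mesa}.
Similarly q_{Mesa} = 7.5 − 0.25q_{Largo}.
Plugging q_{Mesa} into Largo's best response: q_{Largo} = 9.75 − 0.25(7.5 − 0.25q_{Largo}) ⇒ 0.9375q_{Largo} = 7.875, so q_{Largo} = 8.4.
Then q_{Mesa} = 7.5 − 0.25·8.4 = 5.4.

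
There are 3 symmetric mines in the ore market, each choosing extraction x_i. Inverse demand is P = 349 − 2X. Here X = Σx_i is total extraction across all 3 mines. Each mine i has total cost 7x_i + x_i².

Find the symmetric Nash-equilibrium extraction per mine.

34.2

A representative mine's profit is π_i = x_i(349 − 2X) − 7x_i − x_i², with X = x_i + Σ_{j≠i} x_j.
First-order condition: 342 − 6x_i − 2Σ_{j≠i} x_j = 0.
With identical mines, set every x_j = x: then 342 − 6x − 4x = 0, i.e. x = 342/10 = 34.2.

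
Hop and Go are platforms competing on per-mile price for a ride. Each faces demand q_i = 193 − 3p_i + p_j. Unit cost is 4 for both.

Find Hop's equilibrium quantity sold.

111

Hop's profit: π = (p_{Hop} − 4)(193 − 3p_{Hop} + p_{Go}).
∂π/∂p_{Hop} = 205 − 6p_{Hop} + p_{Go} = 0 ⇒ p_{Hop} = 205/6 + (1/6)p_{Go}.
By symmetry p_{Go} = p_{Hop}; substituting into the reaction function, (5/6)p_{Hop} = 205/6 and p_{Hop} = 41.
q_{Hop} = 193 − 3·41 + 41 = 111.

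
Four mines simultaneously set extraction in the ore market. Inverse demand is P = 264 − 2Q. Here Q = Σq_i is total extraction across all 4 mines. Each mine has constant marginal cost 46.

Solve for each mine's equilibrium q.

21.8

A representative mine's profit is π_i = q_i(264 − 2Q) − 46q_i, with Q = q_i + Σ_{j≠i} q_j.
First-order condition: 218 − 4q_i − 2Σ_{j≠i} q_j = 0.
Imposing symmetry (q_j = q for all j) turns Σ_{j≠i} q_j into 3q, so 218 = 10q and q = 21.8.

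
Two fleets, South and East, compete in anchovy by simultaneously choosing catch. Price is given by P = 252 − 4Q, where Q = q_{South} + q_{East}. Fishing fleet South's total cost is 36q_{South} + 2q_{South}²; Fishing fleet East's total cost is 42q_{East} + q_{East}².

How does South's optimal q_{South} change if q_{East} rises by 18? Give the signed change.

-6

Fishing fleet South's profit: π = q_{South}(252 − 4(q_{South} + q_{East})) − 36q_{South} − 2q_{South}².
∂π/∂q_{South} = 216 − 12q_{South} − 4q_{East} = 0, so q_{South} = 18 − (1/3)q_{East}.
The reaction-function slope is −1/3, so an 18-unit rise in q_{East} moves q_{South} by −1/3 × 18 = −6. South's best response falls — the actions are strategic substitutes.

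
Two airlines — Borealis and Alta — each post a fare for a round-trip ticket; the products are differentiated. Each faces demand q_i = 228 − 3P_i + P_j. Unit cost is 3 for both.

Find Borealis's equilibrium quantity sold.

Borealis's profit: π = (P_{Borealis} − 3)(228 − 3P_{Borealis} + P_{Alta}).
∂π/∂P_{Borealis} = 237 − 6P_{Borealis} + P_{Alta} = 0 ⇒ P_{Borealis} = 39.5 + (1/6)P_{Alta}.
The game is symmetric, so in equilibrium P_{Alta} = P_{Borealis}: the reaction function gives (5/6)P_{Borealis} = 39.5, hence P_{Borealis} = 47.4.
q_{Borealis} = 228 − 3·47.4 + 47.4 = 133.2.

133.2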